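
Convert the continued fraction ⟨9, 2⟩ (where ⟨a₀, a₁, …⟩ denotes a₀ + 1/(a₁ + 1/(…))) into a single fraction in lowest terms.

Work from the innermost term outward:
Start with 2.
9 + 1/(2/1) = 9 + 1/2 = 19/2

19/2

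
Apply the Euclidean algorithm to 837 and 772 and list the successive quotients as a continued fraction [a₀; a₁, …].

Run the Euclidean algorithm, recording each quotient:
837 ÷ 772 → quotient 1, remainder 65
772 ÷ 65 → quotient 11, remainder 57
65 ÷ 57 → quotient 1, remainder 8
57 ÷ 8 → quotient 7, remainder 1
8 ÷ 1 → quotient 8, remainder 0

[1; 11, 1, 7, 8]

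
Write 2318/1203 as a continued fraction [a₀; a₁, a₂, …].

[1; 1, 12, 1, 2, 29]

⌊2318/1203⌋ = 1, remainder 1115
⌊1203/1115⌋ = 1, remainder 88
⌊1115/88⌋ = 12, remainder 59
⌊88/59⌋ = 1, remainder 29
⌊59/29⌋ = 2, remainder 1
⌊29/1⌋ = 29, remainder 0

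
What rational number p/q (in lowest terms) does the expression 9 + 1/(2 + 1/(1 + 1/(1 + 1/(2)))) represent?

Collapse the nested fraction from the inside out:
Start with 2.
1 + 1/(2/1) = 1 + 1/2 = 3/2
1 + 1/(3/2) = 1 + 2/3 = 5/3
2 + 1/(5/3) = 2 + 3/5 = 13/5
9 + 1/(13/5) = 9 + 5/13 = 122/13

122/13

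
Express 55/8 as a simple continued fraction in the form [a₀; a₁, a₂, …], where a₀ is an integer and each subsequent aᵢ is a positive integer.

[6; 1, 7]

Run the Euclidean algorithm, recording each quotient:
55 = 6·8 + 7, so a_0 = 6
8 = 1·7 + 1, so a_1 = 1
7 = 7·1 + 0, so a_2 = 7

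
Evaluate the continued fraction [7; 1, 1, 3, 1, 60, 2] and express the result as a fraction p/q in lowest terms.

Collapse the nested fraction from the inside out:
Start with 2.
60 + 1/(2/1) = 60 + 1/2 = 121/2
1 + 1/(121/2) = 1 + 2/121 = 123/121
3 + 1/(123/121) = 3 + 121/123 = 490/123
1 + 1/(490/123) = 1 + 123/490 = 613/490
1 + 1/(613/490) = 1 + 490/613 = 1103/613
7 + 1/(1103/613) = 7 + 613/1103 = 8334/1103

8334/1103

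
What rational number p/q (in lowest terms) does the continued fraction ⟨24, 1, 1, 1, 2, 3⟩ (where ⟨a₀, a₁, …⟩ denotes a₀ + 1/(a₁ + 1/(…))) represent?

Start with 3.
2 + 1/(3/1) = 2 + 1/3 = 7/3
1 + 1/(7/3) = 1 + 3/7 = 10/7
1 + 1/(10/7) = 1 + 7/10 = 17/10
1 + 1/(17/10) = 1 + 10/17 = 27/17
24 + 1/(27/17) = 24 + 17/27 = 665/27

665/27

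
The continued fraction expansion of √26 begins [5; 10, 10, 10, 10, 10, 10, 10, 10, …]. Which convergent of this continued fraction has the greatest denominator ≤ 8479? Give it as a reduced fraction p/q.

5201/1020

List convergents until the denominator exceeds the bound:
a_0 = 5: 5/1  (≤ bound)
a_1 = 10: 51/10  (≤ bound)
a_2 = 10: 515/101  (≤ bound)
a_3 = 10: 5201/1020  (≤ bound)
a_4 = 10: 52525/10301  (> 8479, stop)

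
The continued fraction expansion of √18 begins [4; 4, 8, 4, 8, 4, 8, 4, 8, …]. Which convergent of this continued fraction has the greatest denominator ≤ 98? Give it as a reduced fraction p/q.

140/33

a_0 = 4: 4/1  (≤ bound)
a_1 = 4: 17/4  (≤ bound)
a_2 = 8: 140/33  (≤ bound)
a_3 = 4: 577/136  (> 98, stop)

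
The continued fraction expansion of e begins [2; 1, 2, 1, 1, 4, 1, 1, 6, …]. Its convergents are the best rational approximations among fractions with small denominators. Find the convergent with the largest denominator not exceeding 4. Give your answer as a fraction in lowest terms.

11/4

a_0 = 2: 2/1  (≤ bound)
a_1 = 1: 3/1  (≤ bound)
a_2 = 2: 8/3  (≤ bound)
a_3 = 1: 11/4  (≤ bound)
a_4 = 1: 19/7  (> 4, stop)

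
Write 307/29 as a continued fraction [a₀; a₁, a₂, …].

[10; 1, 1, 2, 2, 2]

Run the Euclidean algorithm, recording each quotient:
307 ÷ 29 → quotient 10, remainder 17
29 ÷ 17 → quotient 1, remainder 12
17 ÷ 12 → quotient 1, remainder 5
12 ÷ 5 → quotient 2, remainder 2
5 ÷ 2 → quotient 2, remainder 1
2 ÷ 1 → quotient 2, remainder 0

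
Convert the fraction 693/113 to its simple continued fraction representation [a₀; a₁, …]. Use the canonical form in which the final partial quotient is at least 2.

693 = 6·113 + 15, so a_0 = 6
113 = 7·15 + 8, so a_1 = 7
15 = 1·8 + 7, so a_2 = 1
8 = 1·7 + 1, so a_3 = 1
7 = 7·1 + 0, so a_4 = 7

[6; 7, 1, 1, 7]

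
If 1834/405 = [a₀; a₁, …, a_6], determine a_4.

1834 = 4·405 + 214, so a_0 = 4
405 = 1·214 + 191, so a_1 = 1
214 = 1·191 + 23, so a_2 = 1
191 = 8·23 + 7, so a_3 = 8
23 = 3·7 + 2, so a_4 = 3

3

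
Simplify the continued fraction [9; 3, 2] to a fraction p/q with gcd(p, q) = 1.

Start with 2.
3 + 1/(2/1) = 3 + 1/2 = 7/2
9 + 1/(7/2) = 9 + 2/7 = 65/7

65/7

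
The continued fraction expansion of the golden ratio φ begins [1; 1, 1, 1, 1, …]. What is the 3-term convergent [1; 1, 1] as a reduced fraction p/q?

3/2

a_0 = 1: 1/1
a_1 = 1: 2/1
a_2 = 1: 3/2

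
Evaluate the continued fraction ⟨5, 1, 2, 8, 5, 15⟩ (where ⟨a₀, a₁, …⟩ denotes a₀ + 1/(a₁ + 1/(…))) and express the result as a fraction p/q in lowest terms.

11047/1945

a_0 = 5: 5/1
a_1 = 1: 6/1
a_2 = 2: 17/3
a_3 = 8: 142/25
a_4 = 5: 727/128
a_5 = 15: 11047/1945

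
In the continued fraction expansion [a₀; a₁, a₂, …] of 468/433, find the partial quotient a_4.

2

Repeatedly divide and take the remainder:
468 = 1·433 + 35, so a_0 = 1
433 = 12·35 + 13, so a_1 = 12
35 = 2·13 + 9, so a_2 = 2
13 = 1·9 + 4, so a_3 = 1
9 = 2·4 + 1, so a_4 = 2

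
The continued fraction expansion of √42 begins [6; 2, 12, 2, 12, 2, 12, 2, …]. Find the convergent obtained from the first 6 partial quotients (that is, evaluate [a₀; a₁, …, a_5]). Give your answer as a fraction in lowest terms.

8749/1350

Compute successive convergents:
a_0 = 6: 6/1
a_1 = 2: 13/2
a_2 = 12: 162/25
a_3 = 2: 337/52
a_4 = 12: 4206/649
a_5 = 2: 8749/1350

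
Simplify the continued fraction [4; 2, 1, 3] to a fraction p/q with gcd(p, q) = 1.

a_0 = 4: 4/1
a_1 = 2: 9/2
a_2 = 1: 13/3
a_3 = 3: 48/11

48/11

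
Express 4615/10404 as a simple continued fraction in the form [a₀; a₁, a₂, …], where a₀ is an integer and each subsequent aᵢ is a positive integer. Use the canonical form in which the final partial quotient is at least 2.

4615 = 0·10404 + 4615, so a_0 = 0
10404 = 2·4615 + 1174, so a_1 = 2
4615 = 3·1174 + 1093, so a_2 = 3
1174 = 1·1093 + 81, so a_3 = 1
1093 = 13·81 + 40, so a_4 = 13
81 = 2·40 + 1, so a_5 = 2
40 = 40·1 + 0, so a_6 = 40

[0; 2, 3, 1, 13, 2, 40]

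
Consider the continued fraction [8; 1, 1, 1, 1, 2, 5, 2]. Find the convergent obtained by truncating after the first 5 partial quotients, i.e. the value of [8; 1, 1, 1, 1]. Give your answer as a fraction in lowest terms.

a_0 = 8: 8/1
a_1 = 1: 9/1
a_2 = 1: 17/2
a_3 = 1: 26/3
a_4 = 1: 43/5

43/5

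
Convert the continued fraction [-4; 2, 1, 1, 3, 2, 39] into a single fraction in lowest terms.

-5837/1617

Start with 39.
2 + 1/(39/1) = 2 + 1/39 = 79/39
3 + 1/(79/39) = 3 + 39/79 = 276/79
1 + 1/(276/79) = 1 + 79/276 = 355/276
1 + 1/(355/276) = 1 + 276/355 = 631/355
2 + 1/(631/355) = 2 + 355/631 = 1617/631
-4 + 1/(1617/631) = -4 + 631/1617 = -5837/1617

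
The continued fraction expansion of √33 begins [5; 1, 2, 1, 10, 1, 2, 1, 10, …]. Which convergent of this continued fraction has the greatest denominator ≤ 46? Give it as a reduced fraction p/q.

247/43

a_0 = 5: 5/1  (≤ bound)
a_1 = 1: 6/1  (≤ bound)
a_2 = 2: 17/3  (≤ bound)
a_3 = 1: 23/4  (≤ bound)
a_4 = 10: 247/43  (≤ bound)
a_5 = 1: 270/47  (> 46, stop)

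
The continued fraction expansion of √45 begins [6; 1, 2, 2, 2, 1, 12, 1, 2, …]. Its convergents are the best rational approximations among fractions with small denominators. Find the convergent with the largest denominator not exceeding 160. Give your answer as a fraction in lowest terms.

List convergents until the denominator exceeds the bound:
a_0 = 6: 6/1  (≤ bound)
a_1 = 1: 7/1  (≤ bound)
a_2 = 2: 20/3  (≤ bound)
a_3 = 2: 47/7  (≤ bound)
a_4 = 2: 114/17  (≤ bound)
a_5 = 1: 161/24  (≤ bound)
a_6 = 12: 2046/305  (> 160, stop)

161/24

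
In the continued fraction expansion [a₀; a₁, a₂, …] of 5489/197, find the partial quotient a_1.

1

Repeatedly divide and take the remainder:
⌊5489/197⌋ = 27, remainder 170
⌊197/170⌋ = 1, remainder 27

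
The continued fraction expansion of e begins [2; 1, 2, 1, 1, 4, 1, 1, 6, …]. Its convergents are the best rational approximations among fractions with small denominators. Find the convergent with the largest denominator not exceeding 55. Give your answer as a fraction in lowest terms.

106/39

a_0 = 2: 2/1  (≤ bound)
a_1 = 1: 3/1  (≤ bound)
a_2 = 2: 8/3  (≤ bound)
a_3 = 1: 11/4  (≤ bound)
a_4 = 1: 19/7  (≤ bound)
a_5 = 4: 87/32  (≤ bound)
a_6 = 1: 106/39  (≤ bound)
a_7 = 1: 193/71  (> 55, stop)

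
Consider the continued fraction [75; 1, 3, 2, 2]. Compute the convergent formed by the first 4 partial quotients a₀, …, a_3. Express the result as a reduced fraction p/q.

682/9

a_0 = 75: 75/1
a_1 = 1: 76/1
a_2 = 3: 303/4
a_3 = 2: 682/9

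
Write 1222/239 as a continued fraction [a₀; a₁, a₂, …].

1222 ÷ 239 → quotient 5, remainder 27
239 ÷ 27 → quotient 8, remainder 23
27 ÷ 23 → quotient 1, remainder 4
23 ÷ 4 → quotient 5, remainder 3
4 ÷ 3 → quotient 1, remainder 1
3 ÷ 1 → quotient 3, remainder 0

[5; 8, 1, 5, 1, 3]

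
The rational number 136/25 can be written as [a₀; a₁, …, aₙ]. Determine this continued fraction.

⌊136/25⌋ = 5, remainder 11
⌊25/11⌋ = 2, remainder 3
⌊11/3⌋ = 3, remainder 2
⌊3/2⌋ = 1, remainder 1
⌊2/1⌋ = 2, remainder 0

[5; 2, 3, 1, 2]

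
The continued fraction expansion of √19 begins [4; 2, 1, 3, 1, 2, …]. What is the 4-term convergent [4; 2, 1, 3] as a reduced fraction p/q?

Starting at the tail and folding back:
Start with 3.
1 + 1/(3/1) = 1 + 1/3 = 4/3
2 + 1/(4/3) = 2 + 3/4 = 11/4
4 + 1/(11/4) = 4 + 4/11 = 48/11

48/11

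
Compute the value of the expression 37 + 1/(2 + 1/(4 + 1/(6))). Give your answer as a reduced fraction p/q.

Start with 6.
4 + 1/(6/1) = 4 + 1/6 = 25/6
2 + 1/(25/6) = 2 + 6/25 = 56/25
37 + 1/(56/25) = 37 + 25/56 = 2097/56

2097/56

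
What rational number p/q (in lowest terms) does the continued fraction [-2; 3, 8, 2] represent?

-89/53

a_0 = -2: -2/1
a_1 = 3: -5/3
a_2 = 8: -42/25
a_3 = 2: -89/53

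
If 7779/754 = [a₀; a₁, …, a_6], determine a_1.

⌊7779/754⌋ = 10, remainder 239
⌊754/239⌋ = 3, remainder 37

3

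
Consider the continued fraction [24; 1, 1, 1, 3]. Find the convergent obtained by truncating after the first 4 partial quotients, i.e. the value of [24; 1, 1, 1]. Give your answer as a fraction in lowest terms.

Compute successive convergents:
a_0 = 24: 24/1
a_1 = 1: 25/1
a_2 = 1: 49/2
a_3 = 1: 74/3

74/3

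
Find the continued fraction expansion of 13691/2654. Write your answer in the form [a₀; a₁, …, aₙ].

[5; 6, 3, 3, 2, 5, 1, 2]

13691 ÷ 2654 → quotient 5, remainder 421
2654 ÷ 421 → quotient 6, remainder 128
421 ÷ 128 → quotient 3, remainder 37
128 ÷ 37 → quotient 3, remainder 17
37 ÷ 17 → quotient 2, remainder 3
17 ÷ 3 → quotient 5, remainder 2
3 ÷ 2 → quotient 1, remainder 1
2 ÷ 1 → quotient 2, remainder 0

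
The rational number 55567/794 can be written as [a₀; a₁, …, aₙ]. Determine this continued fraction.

Run the Euclidean algorithm, recording each quotient:
55567 ÷ 794 → quotient 69, remainder 781
794 ÷ 781 → quotient 1, remainder 13
781 ÷ 13 → quotient 60, remainder 1
13 ÷ 1 → quotient 13, remainder 0

[69; 1, 60, 13]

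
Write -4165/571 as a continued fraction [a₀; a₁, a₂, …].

[-8; 1, 2, 2, 1, 1, 33]

⌊-4165/571⌋ = -8, remainder 403
⌊571/403⌋ = 1, remainder 168
⌊403/168⌋ = 2, remainder 67
⌊168/67⌋ = 2, remainder 34
⌊67/34⌋ = 1, remainder 33
⌊34/33⌋ = 1, remainder 1
⌊33/1⌋ = 33, remainder 0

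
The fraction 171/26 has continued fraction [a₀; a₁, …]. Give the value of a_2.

1

Repeatedly divide and take the remainder:
171 ÷ 26 → quotient 6, remainder 15
26 ÷ 15 → quotient 1, remainder 11
15 ÷ 11 → quotient 1, remainder 4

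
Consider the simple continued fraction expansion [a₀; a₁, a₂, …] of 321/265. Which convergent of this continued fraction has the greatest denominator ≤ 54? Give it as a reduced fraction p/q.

a_0 = 1: 1/1  (≤ bound)
a_1 = 4: 5/4  (≤ bound)
a_2 = 1: 6/5  (≤ bound)
a_3 = 2: 17/14  (≤ bound)
a_4 = 1: 23/19  (≤ bound)
a_5 = 2: 63/52  (≤ bound)
a_6 = 1: 86/71  (> 54, stop)

63/52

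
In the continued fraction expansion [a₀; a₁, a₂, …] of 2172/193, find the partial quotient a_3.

2172 = 11·193 + 49, so a_0 = 11
193 = 3·49 + 46, so a_1 = 3
49 = 1·46 + 3, so a_2 = 1
46 = 15·3 + 1, so a_3 = 15

15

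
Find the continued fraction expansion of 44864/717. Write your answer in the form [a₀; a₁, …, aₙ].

44864 = 62·717 + 410, so a_0 = 62
717 = 1·410 + 307, so a_1 = 1
410 = 1·307 + 103, so a_2 = 1
307 = 2·103 + 101, so a_3 = 2
103 = 1·101 + 2, so a_4 = 1
101 = 50·2 + 1, so a_5 = 50
2 = 2·1 + 0, so a_6 = 2

[62; 1, 1, 2, 1, 50, 2]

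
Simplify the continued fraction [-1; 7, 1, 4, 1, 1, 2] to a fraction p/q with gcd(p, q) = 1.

-191/219

Starting at the tail and folding back:
Start with 2.
1 + 1/(2/1) = 1 + 1/2 = 3/2
1 + 1/(3/2) = 1 + 2/3 = 5/3
4 + 1/(5/3) = 4 + 3/5 = 23/5
1 + 1/(23/5) = 1 + 5/23 = 28/23
7 + 1/(28/23) = 7 + 23/28 = 219/28
-1 + 1/(219/28) = -1 + 28/219 = -191/219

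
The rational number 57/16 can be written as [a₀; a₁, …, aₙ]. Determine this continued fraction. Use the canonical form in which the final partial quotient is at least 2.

[3; 1, 1, 3, 2]

⌊57/16⌋ = 3, remainder 9
⌊16/9⌋ = 1, remainder 7
⌊9/7⌋ = 1, remainder 2
⌊7/2⌋ = 3, remainder 1
⌊2/1⌋ = 2, remainder 0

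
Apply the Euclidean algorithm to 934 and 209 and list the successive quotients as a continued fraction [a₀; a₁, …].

Repeatedly divide and take the remainder:
934 = 4·209 + 98, so a_0 = 4
209 = 2·98 + 13, so a_1 = 2
98 = 7·13 + 7, so a_2 = 7
13 = 1·7 + 6, so a_3 = 1
7 = 1·6 + 1, so a_4 = 1
6 = 6·1 + 0, so a_5 = 6

[4; 2, 7, 1, 1, 6]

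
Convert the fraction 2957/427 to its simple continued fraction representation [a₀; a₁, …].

⌊2957/427⌋ = 6, remainder 395
⌊427/395⌋ = 1, remainder 32
⌊395/32⌋ = 12, remainder 11
⌊32/11⌋ = 2, remainder 10
⌊11/10⌋ = 1, remainder 1
⌊10/1⌋ = 10, remainder 0

[6; 1, 12, 2, 1, 10]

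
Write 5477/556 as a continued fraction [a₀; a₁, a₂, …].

Apply division with remainder until the remainder is 0:
5477 ÷ 556 → quotient 9, remainder 473
556 ÷ 473 → quotient 1, remainder 83
473 ÷ 83 → quotient 5, remainder 58
83 ÷ 58 → quotient 1, remainder 25
58 ÷ 25 → quotient 2, remainder 8
25 ÷ 8 → quotient 3, remainder 1
8 ÷ 1 → quotient 8, remainder 0

[9; 1, 5, 1, 2, 3, 8]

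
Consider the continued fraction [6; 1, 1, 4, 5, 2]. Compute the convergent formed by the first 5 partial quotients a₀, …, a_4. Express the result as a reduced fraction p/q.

a_0 = 6: 6/1
a_1 = 1: 7/1
a_2 = 1: 13/2
a_3 = 4: 59/9
a_4 = 5: 308/47

308/47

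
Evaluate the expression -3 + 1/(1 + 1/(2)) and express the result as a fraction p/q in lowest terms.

Collapse the nested fraction from the inside out:
Start with 2.
1 + 1/(2/1) = 1 + 1/2 = 3/2
-3 + 1/(3/2) = -3 + 2/3 = -7/3

-7/3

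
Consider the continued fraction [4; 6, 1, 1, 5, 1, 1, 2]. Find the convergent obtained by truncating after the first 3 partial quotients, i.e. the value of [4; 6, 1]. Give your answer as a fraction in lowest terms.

Collapse the nested fraction from the inside out:
Start with 1.
6 + 1/(1/1) = 6 + 1/1 = 7/1
4 + 1/(7/1) = 4 + 1/7 = 29/7

29/7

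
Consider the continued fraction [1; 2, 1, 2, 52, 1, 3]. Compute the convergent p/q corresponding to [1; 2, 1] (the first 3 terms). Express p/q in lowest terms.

Start with 1.
2 + 1/(1/1) = 2 + 1/1 = 3/1
1 + 1/(3/1) = 1 + 1/3 = 4/3

4/3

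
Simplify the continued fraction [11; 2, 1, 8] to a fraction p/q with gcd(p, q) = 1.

295/26

Start with 8.
1 + 1/(8/1) = 1 + 1/8 = 9/8
2 + 1/(9/8) = 2 + 8/9 = 26/9
11 + 1/(26/9) = 11 + 9/26 = 295/26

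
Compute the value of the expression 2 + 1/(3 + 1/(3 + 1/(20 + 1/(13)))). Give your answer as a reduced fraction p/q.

Use the convergent recurrence hₖ = aₖ·hₖ₋₁ + hₖ₋₂ (and likewise for the denominators kₖ):
a_0 = 2: 2/1
a_1 = 3: 7/3
a_2 = 3: 23/10
a_3 = 20: 467/203
a_4 = 13: 6094/2649

6094/2649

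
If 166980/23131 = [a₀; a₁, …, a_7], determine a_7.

166980 ÷ 23131 → quotient 7, remainder 5063
23131 ÷ 5063 → quotient 4, remainder 2879
5063 ÷ 2879 → quotient 1, remainder 2184
2879 ÷ 2184 → quotient 1, remainder 695
2184 ÷ 695 → quotient 3, remainder 99
695 ÷ 99 → quotient 7, remainder 2
99 ÷ 2 → quotient 49, remainder 1
2 ÷ 1 → quotient 2, remainder 0

2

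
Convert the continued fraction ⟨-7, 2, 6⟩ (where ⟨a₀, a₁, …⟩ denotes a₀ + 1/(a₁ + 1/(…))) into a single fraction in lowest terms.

-85/13

Start with 6.
2 + 1/(6/1) = 2 + 1/6 = 13/6
-7 + 1/(13/6) = -7 + 6/13 = -85/13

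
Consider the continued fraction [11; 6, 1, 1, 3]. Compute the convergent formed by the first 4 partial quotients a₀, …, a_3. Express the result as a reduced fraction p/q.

Use the convergent recurrence hₖ = aₖ·hₖ₋₁ + hₖ₋₂ (and likewise for the denominators kₖ):
a_0 = 11: 11/1
a_1 = 6: 67/6
a_2 = 1: 78/7
a_3 = 1: 145/13

145/13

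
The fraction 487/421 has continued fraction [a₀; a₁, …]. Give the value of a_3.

1

487 = 1·421 + 66, so a_0 = 1
421 = 6·66 + 25, so a_1 = 6
66 = 2·25 + 16, so a_2 = 2
25 = 1·16 + 9, so a_3 = 1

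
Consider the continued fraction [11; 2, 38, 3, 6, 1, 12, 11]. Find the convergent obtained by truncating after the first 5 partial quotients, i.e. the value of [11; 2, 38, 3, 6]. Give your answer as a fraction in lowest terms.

Compute successive convergents:
a_0 = 11: 11/1
a_1 = 2: 23/2
a_2 = 38: 885/77
a_3 = 3: 2678/233
a_4 = 6: 16953/1475

16953/1475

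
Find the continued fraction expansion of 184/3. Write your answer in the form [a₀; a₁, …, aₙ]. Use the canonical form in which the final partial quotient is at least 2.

[61; 3]

Run the Euclidean algorithm, recording each quotient:
⌊184/3⌋ = 61, remainder 1
⌊3/1⌋ = 3, remainder 0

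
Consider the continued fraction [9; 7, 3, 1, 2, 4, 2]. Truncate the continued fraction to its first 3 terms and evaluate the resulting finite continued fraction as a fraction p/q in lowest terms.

201/22

Start with 3.
7 + 1/(3/1) = 7 + 1/3 = 22/3
9 + 1/(22/3) = 9 + 3/22 = 201/22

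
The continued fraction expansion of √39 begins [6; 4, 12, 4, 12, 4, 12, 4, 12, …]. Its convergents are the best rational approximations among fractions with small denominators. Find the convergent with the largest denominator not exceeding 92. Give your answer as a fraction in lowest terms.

306/49

List convergents until the denominator exceeds the bound:
a_0 = 6: 6/1  (≤ bound)
a_1 = 4: 25/4  (≤ bound)
a_2 = 12: 306/49  (≤ bound)
a_3 = 4: 1249/200  (> 92, stop)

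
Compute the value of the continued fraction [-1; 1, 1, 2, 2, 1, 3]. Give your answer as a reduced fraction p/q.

-26/63

a_0 = -1: -1/1
a_1 = 1: 0/1
a_2 = 1: -1/2
a_3 = 2: -2/5
a_4 = 2: -5/12
a_5 = 1: -7/17
a_6 = 3: -26/63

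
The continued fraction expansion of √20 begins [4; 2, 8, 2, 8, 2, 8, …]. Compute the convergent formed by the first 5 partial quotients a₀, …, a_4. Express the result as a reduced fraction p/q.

Start with 8.
2 + 1/(8/1) = 2 + 1/8 = 17/8
8 + 1/(17/8) = 8 + 8/17 = 144/17
2 + 1/(144/17) = 2 + 17/144 = 305/144
4 + 1/(305/144) = 4 + 144/305 = 1364/305

1364/305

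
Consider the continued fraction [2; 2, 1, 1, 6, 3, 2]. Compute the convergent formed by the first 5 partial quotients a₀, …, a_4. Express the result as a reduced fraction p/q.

a_0 = 2: 2/1
a_1 = 2: 5/2
a_2 = 1: 7/3
a_3 = 1: 12/5
a_4 = 6: 79/33

79/33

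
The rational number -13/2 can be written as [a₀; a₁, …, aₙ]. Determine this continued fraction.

[-7; 2]

⌊-13/2⌋ = -7, remainder 1
⌊2/1⌋ = 2, remainder 0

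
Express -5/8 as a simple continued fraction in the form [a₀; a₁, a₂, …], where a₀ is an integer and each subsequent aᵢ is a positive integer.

[-1; 2, 1, 2]

⌊-5/8⌋ = -1, remainder 3
⌊8/3⌋ = 2, remainder 2
⌊3/2⌋ = 1, remainder 1
⌊2/1⌋ = 2, remainder 0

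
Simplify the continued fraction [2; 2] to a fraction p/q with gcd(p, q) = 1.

5/2

Starting at the tail and folding back:
Start with 2.
2 + 1/(2/1) = 2 + 1/2 = 5/2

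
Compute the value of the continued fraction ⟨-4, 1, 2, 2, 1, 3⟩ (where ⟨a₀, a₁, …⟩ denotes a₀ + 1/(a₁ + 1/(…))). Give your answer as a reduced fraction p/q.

-122/37

Work from the innermost term outward:
Start with 3.
1 + 1/(3/1) = 1 + 1/3 = 4/3
2 + 1/(4/3) = 2 + 3/4 = 11/4
2 + 1/(11/4) = 2 + 4/11 = 26/11
1 + 1/(26/11) = 1 + 11/26 = 37/26
-4 + 1/(37/26) = -4 + 26/37 = -122/37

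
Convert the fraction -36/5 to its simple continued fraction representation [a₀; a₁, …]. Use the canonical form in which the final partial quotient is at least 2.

Run the Euclidean algorithm, recording each quotient:
⌊-36/5⌋ = -8, remainder 4
⌊5/4⌋ = 1, remainder 1
⌊4/1⌋ = 4, remainder 0

[-8; 1, 4]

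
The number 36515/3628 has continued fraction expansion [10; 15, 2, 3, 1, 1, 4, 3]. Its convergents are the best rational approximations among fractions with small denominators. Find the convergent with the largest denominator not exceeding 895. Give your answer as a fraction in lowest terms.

2486/247

List convergents until the denominator exceeds the bound:
a_0 = 10: 10/1  (≤ bound)
a_1 = 15: 151/15  (≤ bound)
a_2 = 2: 312/31  (≤ bound)
a_3 = 3: 1087/108  (≤ bound)
a_4 = 1: 1399/139  (≤ bound)
a_5 = 1: 2486/247  (≤ bound)
a_6 = 4: 11343/1127  (> 895, stop)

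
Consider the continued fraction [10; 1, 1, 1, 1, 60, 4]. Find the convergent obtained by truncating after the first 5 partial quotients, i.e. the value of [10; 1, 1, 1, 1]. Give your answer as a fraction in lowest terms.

53/5

Start with 1.
1 + 1/(1/1) = 1 + 1/1 = 2/1
1 + 1/(2/1) = 1 + 1/2 = 3/2
1 + 1/(3/2) = 1 + 2/3 = 5/3
10 + 1/(5/3) = 10 + 3/5 = 53/5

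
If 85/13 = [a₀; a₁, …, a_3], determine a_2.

1

85 = 6·13 + 7, so a_0 = 6
13 = 1·7 + 6, so a_1 = 1
7 = 1·6 + 1, so a_2 = 1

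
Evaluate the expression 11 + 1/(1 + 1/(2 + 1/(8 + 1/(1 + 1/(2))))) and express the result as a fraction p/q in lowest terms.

946/81

Build up convergents one term at a time:
a_0 = 11: 11/1
a_1 = 1: 12/1
a_2 = 2: 35/3
a_3 = 8: 292/25
a_4 = 1: 327/28
a_5 = 2: 946/81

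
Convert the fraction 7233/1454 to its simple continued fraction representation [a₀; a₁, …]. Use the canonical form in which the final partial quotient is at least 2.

[4; 1, 38, 3, 2, 1, 3]

7233 = 4·1454 + 1417, so a_0 = 4
1454 = 1·1417 + 37, so a_1 = 1
1417 = 38·37 + 11, so a_2 = 38
37 = 3·11 + 4, so a_3 = 3
11 = 2·4 + 3, so a_4 = 2
4 = 1·3 + 1, so a_5 = 1
3 = 3·1 + 0, so a_6 = 3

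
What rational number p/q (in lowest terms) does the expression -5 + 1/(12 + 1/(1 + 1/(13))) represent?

-891/181

Start with 13.
1 + 1/(13/1) = 1 + 1/13 = 14/13
12 + 1/(14/13) = 12 + 13/14 = 181/14
-5 + 1/(181/14) = -5 + 14/181 = -891/181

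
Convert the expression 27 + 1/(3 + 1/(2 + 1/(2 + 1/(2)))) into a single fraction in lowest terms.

Start with 2.
2 + 1/(2/1) = 2 + 1/2 = 5/2
2 + 1/(5/2) = 2 + 2/5 = 12/5
3 + 1/(12/5) = 3 + 5/12 = 41/12
27 + 1/(41/12) = 27 + 12/41 = 1119/41

1119/41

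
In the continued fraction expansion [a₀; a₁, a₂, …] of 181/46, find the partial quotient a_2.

Run the Euclidean algorithm, recording each quotient:
181 = 3·46 + 43, so a_0 = 3
46 = 1·43 + 3, so a_1 = 1
43 = 14·3 + 1, so a_2 = 14

14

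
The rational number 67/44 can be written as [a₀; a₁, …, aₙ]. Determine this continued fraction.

[1; 1, 1, 10, 2]

67 ÷ 44 → quotient 1, remainder 23
44 ÷ 23 → quotient 1, remainder 21
23 ÷ 21 → quotient 1, remainder 2
21 ÷ 2 → quotient 10, remainder 1
2 ÷ 1 → quotient 2, remainder 0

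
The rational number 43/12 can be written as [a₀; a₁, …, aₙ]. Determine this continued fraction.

Apply division with remainder until the remainder is 0:
43 = 3·12 + 7, so a_0 = 3
12 = 1·7 + 5, so a_1 = 1
7 = 1·5 + 2, so a_2 = 1
5 = 2·2 + 1, so a_3 = 2
2 = 2·1 + 0, so a_4 = 2

[3; 1, 1, 2, 2]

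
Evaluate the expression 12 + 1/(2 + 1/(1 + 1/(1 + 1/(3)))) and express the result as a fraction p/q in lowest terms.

223/18

Starting at the tail and folding back:
Start with 3.
1 + 1/(3/1) = 1 + 1/3 = 4/3
1 + 1/(4/3) = 1 + 3/4 = 7/4
2 + 1/(7/4) = 2 + 4/7 = 18/7
12 + 1/(18/7) = 12 + 7/18 = 223/18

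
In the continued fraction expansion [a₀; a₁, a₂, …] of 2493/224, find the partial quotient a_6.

1

2493 = 11·224 + 29, so a_0 = 11
224 = 7·29 + 21, so a_1 = 7
29 = 1·21 + 8, so a_2 = 1
21 = 2·8 + 5, so a_3 = 2
8 = 1·5 + 3, so a_4 = 1
5 = 1·3 + 2, so a_5 = 1
3 = 1·2 + 1, so a_6 = 1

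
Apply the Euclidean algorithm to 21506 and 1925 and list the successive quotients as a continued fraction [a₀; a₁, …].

⌊21506/1925⌋ = 11, remainder 331
⌊1925/331⌋ = 5, remainder 270
⌊331/270⌋ = 1, remainder 61
⌊270/61⌋ = 4, remainder 26
⌊61/26⌋ = 2, remainder 9
⌊26/9⌋ = 2, remainder 8
⌊9/8⌋ = 1, remainder 1
⌊8/1⌋ = 8, remainder 0

[11; 5, 1, 4, 2, 2, 1, 8]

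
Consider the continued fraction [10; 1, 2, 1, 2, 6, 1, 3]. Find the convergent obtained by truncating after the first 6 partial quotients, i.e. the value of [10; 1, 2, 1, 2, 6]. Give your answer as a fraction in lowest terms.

751/70

Build up convergents one term at a time:
a_0 = 10: 10/1
a_1 = 1: 11/1
a_2 = 2: 32/3
a_3 = 1: 43/4
a_4 = 2: 118/11
a_5 = 6: 751/70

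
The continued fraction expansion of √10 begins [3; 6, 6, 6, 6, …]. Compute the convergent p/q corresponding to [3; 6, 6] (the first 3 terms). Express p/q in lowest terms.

117/37

Collapse the nested fraction from the inside out:
Start with 6.
6 + 1/(6/1) = 6 + 1/6 = 37/6
3 + 1/(37/6) = 3 + 6/37 = 117/37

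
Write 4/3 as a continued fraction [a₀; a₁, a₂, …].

[1; 3]

⌊4/3⌋ = 1, remainder 1
⌊3/1⌋ = 3, remainder 0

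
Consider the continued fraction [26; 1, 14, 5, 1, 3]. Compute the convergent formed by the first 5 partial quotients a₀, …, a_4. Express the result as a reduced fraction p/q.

a_0 = 26: 26/1
a_1 = 1: 27/1
a_2 = 14: 404/15
a_3 = 5: 2047/76
a_4 = 1: 2451/91

2451/91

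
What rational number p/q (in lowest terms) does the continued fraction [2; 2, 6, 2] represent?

69/28

Start with 2.
6 + 1/(2/1) = 6 + 1/2 = 13/2
2 + 1/(13/2) = 2 + 2/13 = 28/13
2 + 1/(28/13) = 2 + 13/28 = 69/28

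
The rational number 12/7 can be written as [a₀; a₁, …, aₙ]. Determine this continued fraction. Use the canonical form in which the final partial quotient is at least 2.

⌊12/7⌋ = 1, remainder 5
⌊7/5⌋ = 1, remainder 2
⌊5/2⌋ = 2, remainder 1
⌊2/1⌋ = 2, remainder 0

[1; 1, 2, 2]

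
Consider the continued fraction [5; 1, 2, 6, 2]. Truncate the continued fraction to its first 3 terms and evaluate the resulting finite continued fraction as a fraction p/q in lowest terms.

17/3

Collapse the nested fraction from the inside out:
Start with 2.
1 + 1/(2/1) = 1 + 1/2 = 3/2
5 + 1/(3/2) = 5 + 2/3 = 17/3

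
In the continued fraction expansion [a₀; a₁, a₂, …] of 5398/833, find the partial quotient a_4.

5398 = 6·833 + 400, so a_0 = 6
833 = 2·400 + 33, so a_1 = 2
400 = 12·33 + 4, so a_2 = 12
33 = 8·4 + 1, so a_3 = 8
4 = 4·1 + 0, so a_4 = 4

4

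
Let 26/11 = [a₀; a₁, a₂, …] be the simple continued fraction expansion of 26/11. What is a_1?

Run the Euclidean algorithm, recording each quotient:
26 = 2·11 + 4, so a_0 = 2
11 = 2·4 + 3, so a_1 = 2

2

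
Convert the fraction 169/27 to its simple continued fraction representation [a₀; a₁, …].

[6; 3, 1, 6]

169 ÷ 27 → quotient 6, remainder 7
27 ÷ 7 → quotient 3, remainder 6
7 ÷ 6 → quotient 1, remainder 1
6 ÷ 1 → quotient 6, remainder 0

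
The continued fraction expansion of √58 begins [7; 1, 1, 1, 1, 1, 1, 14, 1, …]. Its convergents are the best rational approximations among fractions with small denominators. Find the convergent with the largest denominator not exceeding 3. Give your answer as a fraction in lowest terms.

23/3

a_0 = 7: 7/1  (≤ bound)
a_1 = 1: 8/1  (≤ bound)
a_2 = 1: 15/2  (≤ bound)
a_3 = 1: 23/3  (≤ bound)
a_4 = 1: 38/5  (> 3, stop)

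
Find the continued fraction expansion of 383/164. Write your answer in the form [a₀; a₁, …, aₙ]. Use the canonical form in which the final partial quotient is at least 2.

⌊383/164⌋ = 2, remainder 55
⌊164/55⌋ = 2, remainder 54
⌊55/54⌋ = 1, remainder 1
⌊54/1⌋ = 54, remainder 0

[2; 2, 1, 54]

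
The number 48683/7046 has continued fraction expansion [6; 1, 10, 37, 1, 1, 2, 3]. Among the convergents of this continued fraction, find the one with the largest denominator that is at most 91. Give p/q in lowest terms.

List convergents until the denominator exceeds the bound:
a_0 = 6: 6/1  (≤ bound)
a_1 = 1: 7/1  (≤ bound)
a_2 = 10: 76/11  (≤ bound)
a_3 = 37: 2819/408  (> 91, stop)

76/11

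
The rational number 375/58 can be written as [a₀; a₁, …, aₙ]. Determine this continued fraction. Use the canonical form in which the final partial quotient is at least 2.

[6; 2, 6, 1, 3]

375 ÷ 58 → quotient 6, remainder 27
58 ÷ 27 → quotient 2, remainder 4
27 ÷ 4 → quotient 6, remainder 3
4 ÷ 3 → quotient 1, remainder 1
3 ÷ 1 → quotient 3, remainder 0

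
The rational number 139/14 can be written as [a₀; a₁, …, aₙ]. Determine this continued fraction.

Repeatedly divide and take the remainder:
⌊139/14⌋ = 9, remainder 13
⌊14/13⌋ = 1, remainder 1
⌊13/1⌋ = 13, remainder 0

[9; 1, 13]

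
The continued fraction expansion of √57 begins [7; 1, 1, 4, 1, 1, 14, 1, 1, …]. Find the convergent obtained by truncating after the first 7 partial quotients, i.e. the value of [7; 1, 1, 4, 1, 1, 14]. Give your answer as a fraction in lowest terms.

2197/291

a_0 = 7: 7/1
a_1 = 1: 8/1
a_2 = 1: 15/2
a_3 = 4: 68/9
a_4 = 1: 83/11
a_5 = 1: 151/20
a_6 = 14: 2197/291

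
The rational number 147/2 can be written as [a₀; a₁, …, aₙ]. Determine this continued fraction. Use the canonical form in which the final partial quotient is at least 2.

Run the Euclidean algorithm, recording each quotient:
147 ÷ 2 → quotient 73, remainder 1
2 ÷ 1 → quotient 2, remainder 0

[73; 2]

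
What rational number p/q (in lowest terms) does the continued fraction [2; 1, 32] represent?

Compute successive convergents:
a_0 = 2: 2/1
a_1 = 1: 3/1
a_2 = 32: 98/33

98/33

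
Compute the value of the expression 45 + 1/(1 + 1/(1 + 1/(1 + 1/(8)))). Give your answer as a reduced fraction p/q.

1187/26

a_0 = 45: 45/1
a_1 = 1: 46/1
a_2 = 1: 91/2
a_3 = 1: 137/3
a_4 = 8: 1187/26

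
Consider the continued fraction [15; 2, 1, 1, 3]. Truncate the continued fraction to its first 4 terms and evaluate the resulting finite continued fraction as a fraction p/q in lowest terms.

a_0 = 15: 15/1
a_1 = 2: 31/2
a_2 = 1: 46/3
a_3 = 1: 77/5

77/5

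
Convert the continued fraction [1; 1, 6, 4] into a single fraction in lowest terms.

54/29

Use the convergent recurrence hₖ = aₖ·hₖ₋₁ + hₖ₋₂ (and likewise for the denominators kₖ):
a_0 = 1: 1/1
a_1 = 1: 2/1
a_2 = 6: 13/7
a_3 = 4: 54/29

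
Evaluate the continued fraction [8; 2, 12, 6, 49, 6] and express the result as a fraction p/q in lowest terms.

Collapse the nested fraction from the inside out:
Start with 6.
49 + 1/(6/1) = 49 + 1/6 = 295/6
6 + 1/(295/6) = 6 + 6/295 = 1776/295
12 + 1/(1776/295) = 12 + 295/1776 = 21607/1776
2 + 1/(21607/1776) = 2 + 1776/21607 = 44990/21607
8 + 1/(44990/21607) = 8 + 21607/44990 = 381527/44990

381527/44990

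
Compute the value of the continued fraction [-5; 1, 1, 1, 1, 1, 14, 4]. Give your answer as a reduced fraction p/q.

-2083/476

a_0 = -5: -5/1
a_1 = 1: -4/1
a_2 = 1: -9/2
a_3 = 1: -13/3
a_4 = 1: -22/5
a_5 = 1: -35/8
a_6 = 14: -512/117
a_7 = 4: -2083/476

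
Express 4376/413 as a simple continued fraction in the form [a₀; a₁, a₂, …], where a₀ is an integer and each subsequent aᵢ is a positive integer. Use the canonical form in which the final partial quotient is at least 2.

Repeatedly divide and take the remainder:
⌊4376/413⌋ = 10, remainder 246
⌊413/246⌋ = 1, remainder 167
⌊246/167⌋ = 1, remainder 79
⌊167/79⌋ = 2, remainder 9
⌊79/9⌋ = 8, remainder 7
⌊9/7⌋ = 1, remainder 2
⌊7/2⌋ = 3, remainder 1
⌊2/1⌋ = 2, remainder 0

[10; 1, 1, 2, 8, 1, 3, 2]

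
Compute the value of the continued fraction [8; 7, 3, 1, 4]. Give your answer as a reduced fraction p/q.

1123/138

a_0 = 8: 8/1
a_1 = 7: 57/7
a_2 = 3: 179/22
a_3 = 1: 236/29
a_4 = 4: 1123/138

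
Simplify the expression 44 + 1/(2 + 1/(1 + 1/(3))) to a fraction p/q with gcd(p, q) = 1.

a_0 = 44: 44/1
a_1 = 2: 89/2
a_2 = 1: 133/3
a_3 = 3: 488/11

488/11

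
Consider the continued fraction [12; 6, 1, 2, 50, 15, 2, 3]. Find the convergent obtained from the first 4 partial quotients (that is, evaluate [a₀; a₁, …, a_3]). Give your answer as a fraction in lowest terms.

Work from the innermost term outward:
Start with 2.
1 + 1/(2/1) = 1 + 1/2 = 3/2
6 + 1/(3/2) = 6 + 2/3 = 20/3
12 + 1/(20/3) = 12 + 3/20 = 243/20

243/20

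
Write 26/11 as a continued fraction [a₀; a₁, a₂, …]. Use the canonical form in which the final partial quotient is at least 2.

26 = 2·11 + 4, so a_0 = 2
11 = 2·4 + 3, so a_1 = 2
4 = 1·3 + 1, so a_2 = 1
3 = 3·1 + 0, so a_3 = 3

[2; 2, 1, 3]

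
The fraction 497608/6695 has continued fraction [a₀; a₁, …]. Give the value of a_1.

Apply division with remainder until the remainder is 0:
497608 = 74·6695 + 2178, so a_0 = 74
6695 = 3·2178 + 161, so a_1 = 3

3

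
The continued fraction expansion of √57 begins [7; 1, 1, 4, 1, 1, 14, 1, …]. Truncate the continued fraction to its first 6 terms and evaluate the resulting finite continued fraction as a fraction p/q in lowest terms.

151/20

Start with 1.
1 + 1/(1/1) = 1 + 1/1 = 2/1
4 + 1/(2/1) = 4 + 1/2 = 9/2
1 + 1/(9/2) = 1 + 2/9 = 11/9
1 + 1/(11/9) = 1 + 9/11 = 20/11
7 + 1/(20/11) = 7 + 11/20 = 151/20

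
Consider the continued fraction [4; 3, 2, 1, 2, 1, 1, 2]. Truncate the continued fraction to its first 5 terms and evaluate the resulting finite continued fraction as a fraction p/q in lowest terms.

116/27

Build up convergents one term at a time:
a_0 = 4: 4/1
a_1 = 3: 13/3
a_2 = 2: 30/7
a_3 = 1: 43/10
a_4 = 2: 116/27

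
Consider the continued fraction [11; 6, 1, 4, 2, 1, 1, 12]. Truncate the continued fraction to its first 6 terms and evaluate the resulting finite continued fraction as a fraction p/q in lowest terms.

1215/109

Compute successive convergents:
a_0 = 11: 11/1
a_1 = 6: 67/6
a_2 = 1: 78/7
a_3 = 4: 379/34
a_4 = 2: 836/75
a_5 = 1: 1215/109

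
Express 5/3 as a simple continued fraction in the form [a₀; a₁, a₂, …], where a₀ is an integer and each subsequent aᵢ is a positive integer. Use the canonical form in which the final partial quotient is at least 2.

Repeatedly divide and take the remainder:
5 ÷ 3 → quotient 1, remainder 2
3 ÷ 2 → quotient 1, remainder 1
2 ÷ 1 → quotient 2, remainder 0

[1; 1, 2]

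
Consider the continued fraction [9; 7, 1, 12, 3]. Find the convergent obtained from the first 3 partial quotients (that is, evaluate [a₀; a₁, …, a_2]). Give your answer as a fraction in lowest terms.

a_0 = 9: 9/1
a_1 = 7: 64/7
a_2 = 1: 73/8

73/8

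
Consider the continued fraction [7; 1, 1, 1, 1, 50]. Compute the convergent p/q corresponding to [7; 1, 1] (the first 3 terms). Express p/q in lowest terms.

Start with 1.
1 + 1/(1/1) = 1 + 1/1 = 2/1
7 + 1/(2/1) = 7 + 1/2 = 15/2

15/2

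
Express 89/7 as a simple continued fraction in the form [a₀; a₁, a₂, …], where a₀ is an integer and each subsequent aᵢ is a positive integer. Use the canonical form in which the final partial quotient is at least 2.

⌊89/7⌋ = 12, remainder 5
⌊7/5⌋ = 1, remainder 2
⌊5/2⌋ = 2, remainder 1
⌊2/1⌋ = 2, remainder 0

[12; 1, 2, 2]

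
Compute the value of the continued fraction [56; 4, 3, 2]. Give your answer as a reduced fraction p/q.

1687/30

Start with 2.
3 + 1/(2/1) = 3 + 1/2 = 7/2
4 + 1/(7/2) = 4 + 2/7 = 30/7
56 + 1/(30/7) = 56 + 7/30 = 1687/30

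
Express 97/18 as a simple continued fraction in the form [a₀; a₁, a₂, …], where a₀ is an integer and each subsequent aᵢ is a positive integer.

⌊97/18⌋ = 5, remainder 7
⌊18/7⌋ = 2, remainder 4
⌊7/4⌋ = 1, remainder 3
⌊4/3⌋ = 1, remainder 1
⌊3/1⌋ = 3, remainder 0

[5; 2, 1, 1, 3]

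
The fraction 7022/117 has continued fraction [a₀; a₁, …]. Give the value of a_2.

2

7022 = 60·117 + 2, so a_0 = 60
117 = 58·2 + 1, so a_1 = 58
2 = 2·1 + 0, so a_2 = 2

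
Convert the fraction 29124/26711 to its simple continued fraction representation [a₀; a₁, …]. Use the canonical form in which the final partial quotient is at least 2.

29124 = 1·26711 + 2413, so a_0 = 1
26711 = 11·2413 + 168, so a_1 = 11
2413 = 14·168 + 61, so a_2 = 14
168 = 2·61 + 46, so a_3 = 2
61 = 1·46 + 15, so a_4 = 1
46 = 3·15 + 1, so a_5 = 3
15 = 15·1 + 0, so a_6 = 15

[1; 11, 14, 2, 1, 3, 15]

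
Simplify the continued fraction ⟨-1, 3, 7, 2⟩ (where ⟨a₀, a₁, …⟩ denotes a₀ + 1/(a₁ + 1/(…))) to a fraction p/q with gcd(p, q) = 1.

Start with 2.
7 + 1/(2/1) = 7 + 1/2 = 15/2
3 + 1/(15/2) = 3 + 2/15 = 47/15
-1 + 1/(47/15) = -1 + 15/47 = -32/47

-32/47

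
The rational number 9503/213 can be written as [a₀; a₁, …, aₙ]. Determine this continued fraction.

[44; 1, 1, 1, 1, 2, 16]

9503 ÷ 213 → quotient 44, remainder 131
213 ÷ 131 → quotient 1, remainder 82
131 ÷ 82 → quotient 1, remainder 49
82 ÷ 49 → quotient 1, remainder 33
49 ÷ 33 → quotient 1, remainder 16
33 ÷ 16 → quotient 2, remainder 1
16 ÷ 1 → quotient 16, remainder 0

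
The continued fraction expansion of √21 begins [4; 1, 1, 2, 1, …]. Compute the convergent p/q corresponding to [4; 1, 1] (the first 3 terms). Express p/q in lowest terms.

9/2

Use the convergent recurrence hₖ = aₖ·hₖ₋₁ + hₖ₋₂ (and likewise for the denominators kₖ):
a_0 = 4: 4/1
a_1 = 1: 5/1
a_2 = 1: 9/2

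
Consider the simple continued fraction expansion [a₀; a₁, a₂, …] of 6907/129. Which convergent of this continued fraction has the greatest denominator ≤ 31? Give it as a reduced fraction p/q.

List convergents until the denominator exceeds the bound:
a_0 = 53: 53/1  (≤ bound)
a_1 = 1: 54/1  (≤ bound)
a_2 = 1: 107/2  (≤ bound)
a_3 = 5: 589/11  (≤ bound)
a_4 = 2: 1285/24  (≤ bound)
a_5 = 1: 1874/35  (> 31, stop)

1285/24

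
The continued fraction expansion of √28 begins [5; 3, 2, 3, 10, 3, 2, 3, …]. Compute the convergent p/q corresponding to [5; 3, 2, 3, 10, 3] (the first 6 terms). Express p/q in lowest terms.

4048/765

Start with 3.
10 + 1/(3/1) = 10 + 1/3 = 31/3
3 + 1/(31/3) = 3 + 3/31 = 96/31
2 + 1/(96/31) = 2 + 31/96 = 223/96
3 + 1/(223/96) = 3 + 96/223 = 765/223
5 + 1/(765/223) = 5 + 223/765 = 4048/765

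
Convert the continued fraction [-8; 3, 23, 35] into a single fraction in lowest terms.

-18818/2453

Build up convergents one term at a time:
a_0 = -8: -8/1
a_1 = 3: -23/3
a_2 = 23: -537/70
a_3 = 35: -18818/2453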